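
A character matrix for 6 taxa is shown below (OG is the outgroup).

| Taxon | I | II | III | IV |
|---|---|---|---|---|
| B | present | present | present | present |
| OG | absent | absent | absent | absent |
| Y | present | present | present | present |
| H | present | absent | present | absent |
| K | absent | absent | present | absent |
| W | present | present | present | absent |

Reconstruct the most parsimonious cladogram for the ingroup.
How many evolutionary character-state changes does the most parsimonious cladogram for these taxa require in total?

The outgroup has state 'absent' for every character, so 'present' is the derived state throughout.
I: derived state 'present' in B, H, W, and Y only — synapomorphy for {B, H, W, Y}.
II: derived state 'present' in B, W, and Y only — synapomorphy for {B, W, Y}.
III (derived state 'present') is shared by all ingroup taxa — unites the whole ingroup.
IV (derived state 'present') is shared by B and Y — a synapomorphy uniting that clade.
Most parsimonious ingroup topology: (((W,(Y,B)),H),K).
Changes per character on this tree: I: 1; II: 1; III: 1; IV: 1.
Total = 4.

4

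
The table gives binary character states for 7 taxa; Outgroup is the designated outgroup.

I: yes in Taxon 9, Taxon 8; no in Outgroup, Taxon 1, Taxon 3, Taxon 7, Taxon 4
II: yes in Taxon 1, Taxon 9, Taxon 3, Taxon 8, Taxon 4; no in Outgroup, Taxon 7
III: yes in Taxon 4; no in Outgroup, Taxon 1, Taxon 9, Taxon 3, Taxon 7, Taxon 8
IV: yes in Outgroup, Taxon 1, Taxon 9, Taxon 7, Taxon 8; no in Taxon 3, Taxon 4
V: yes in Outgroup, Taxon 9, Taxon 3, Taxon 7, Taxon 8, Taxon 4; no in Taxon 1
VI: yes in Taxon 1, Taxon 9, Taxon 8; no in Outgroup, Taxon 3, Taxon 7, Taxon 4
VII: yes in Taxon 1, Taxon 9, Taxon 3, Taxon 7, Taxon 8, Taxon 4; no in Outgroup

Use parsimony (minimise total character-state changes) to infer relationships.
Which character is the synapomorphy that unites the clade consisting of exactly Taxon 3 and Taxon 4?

IV

Character polarity is set by the outgroup: the derived state is whichever differs from the outgroup's state, so for IV, V the derived state is 'no', and for the remaining characters it is 'yes'.
I: derived state 'yes' in Taxon 8 and Taxon 9 only — synapomorphy for {Taxon 8, Taxon 9}.
II: derived state 'yes' in Taxon 1, Taxon 3, Taxon 4, Taxon 8, and Taxon 9 only — synapomorphy for {Taxon 1, Taxon 3, Taxon 4, Taxon 8, Taxon 9}.
III (derived state 'yes') is unique to Taxon 4 (autapomorphy; uninformative for grouping).
IV (derived state 'no') is shared by Taxon 3 and Taxon 4 — a synapomorphy uniting that clade.
V: derived state 'no' in Taxon 1 only — an autapomorphy, so it tells us nothing about relationships among taxa.
VI (derived state 'yes') is shared by Taxon 1, Taxon 8, and Taxon 9 — a synapomorphy uniting that clade.
All ingroup taxa share the derived state 'yes' for VII; it defines the ingroup but does not resolve relationships within it.
Most parsimonious ingroup topology: (((Taxon 1,(Taxon 9,Taxon 8)),(Taxon 3,Taxon 4)),Taxon 7).
The clade {Taxon 3, Taxon 4} is supported by IV: its derived state 'no' occurs in exactly those taxa and in no other taxon (including the outgroup).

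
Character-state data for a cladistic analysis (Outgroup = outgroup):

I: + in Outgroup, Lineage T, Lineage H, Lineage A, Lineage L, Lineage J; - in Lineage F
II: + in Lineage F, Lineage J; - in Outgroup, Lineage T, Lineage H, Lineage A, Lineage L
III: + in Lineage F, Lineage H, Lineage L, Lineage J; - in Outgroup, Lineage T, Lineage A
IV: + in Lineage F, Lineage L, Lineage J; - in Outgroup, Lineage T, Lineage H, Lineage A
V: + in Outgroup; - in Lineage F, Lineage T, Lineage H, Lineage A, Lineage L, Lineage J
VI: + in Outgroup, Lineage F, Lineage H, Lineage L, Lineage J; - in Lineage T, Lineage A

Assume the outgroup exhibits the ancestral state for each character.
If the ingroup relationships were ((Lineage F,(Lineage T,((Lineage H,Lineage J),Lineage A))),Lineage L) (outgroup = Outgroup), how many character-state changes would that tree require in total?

12

Map each character onto ((Lineage F,(Lineage T,((Lineage H,Lineage J),Lineage A))),Lineage L) (rooted by Outgroup) and count the minimum state changes it requires (Fitch parsimony):
I: 1; II: 2; III: 3; IV: 3; V: 1; VI: 2.
Total tree length = 12.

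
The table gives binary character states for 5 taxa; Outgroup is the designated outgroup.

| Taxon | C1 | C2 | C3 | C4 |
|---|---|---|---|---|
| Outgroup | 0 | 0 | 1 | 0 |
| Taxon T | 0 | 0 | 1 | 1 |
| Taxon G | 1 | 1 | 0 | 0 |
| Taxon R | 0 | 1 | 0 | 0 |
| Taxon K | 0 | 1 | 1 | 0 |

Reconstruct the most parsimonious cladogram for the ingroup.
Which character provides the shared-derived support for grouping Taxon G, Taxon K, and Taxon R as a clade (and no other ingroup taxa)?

C2

Character polarity is set by the outgroup: the derived state is whichever differs from the outgroup's state, so for C3 the derived state is '0', and for the remaining characters it is '1'.
C1 (derived state '1') is unique to Taxon G (autapomorphy; uninformative for grouping).
Only Taxon G, Taxon K, and Taxon R show the derived state '1' for C2, supporting them as a clade.
C3: derived state '0' in Taxon G and Taxon R only — synapomorphy for {Taxon G, Taxon R}.
C4: derived state '1' in Taxon T only — an autapomorphy, so it tells us nothing about relationships among taxa.
Most parsimonious ingroup topology: (Taxon T,((Taxon G,Taxon R),Taxon K)).
The clade {Taxon G, Taxon K, Taxon R} is supported by C2: its derived state '1' occurs in exactly those taxa and in no other taxon (including the outgroup).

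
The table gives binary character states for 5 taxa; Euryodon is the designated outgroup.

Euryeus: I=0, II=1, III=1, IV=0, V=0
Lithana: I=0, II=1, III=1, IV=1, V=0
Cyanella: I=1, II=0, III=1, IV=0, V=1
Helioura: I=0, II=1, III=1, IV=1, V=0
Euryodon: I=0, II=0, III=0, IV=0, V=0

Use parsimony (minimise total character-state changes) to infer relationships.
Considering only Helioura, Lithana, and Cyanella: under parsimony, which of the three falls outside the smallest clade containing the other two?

The outgroup has state '0' for every character, so '1' is the derived state throughout.
I (derived state '1') is unique to Cyanella (autapomorphy; uninformative for grouping).
II (derived state '1') is shared by Euryeus, Helioura, and Lithana — a synapomorphy uniting that clade.
All ingroup taxa share the derived state '1' for III; it defines the ingroup but does not resolve relationships within it.
IV (derived state '1') is shared by Helioura and Lithana — a synapomorphy uniting that clade.
V (derived state '1') is unique to Cyanella (autapomorphy; uninformative for grouping).
Most parsimonious ingroup topology: (((Lithana,Helioura),Euryeus),Cyanella).
Helioura and Lithana share a more recent common ancestor with each other than either does with Cyanella, so Cyanella is the least closely related of the three.

Cyanella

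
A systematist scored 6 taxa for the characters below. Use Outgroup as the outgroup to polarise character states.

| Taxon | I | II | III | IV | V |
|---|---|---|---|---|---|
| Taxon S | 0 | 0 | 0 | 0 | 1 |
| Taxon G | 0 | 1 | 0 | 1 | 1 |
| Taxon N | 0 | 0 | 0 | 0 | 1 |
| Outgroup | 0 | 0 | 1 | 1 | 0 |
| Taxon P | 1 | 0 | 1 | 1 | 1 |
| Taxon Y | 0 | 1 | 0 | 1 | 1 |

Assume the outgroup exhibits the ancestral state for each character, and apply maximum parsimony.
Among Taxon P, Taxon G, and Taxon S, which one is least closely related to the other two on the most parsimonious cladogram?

Character polarity is set by the outgroup: the derived state is whichever differs from the outgroup's state, so for III, IV the derived state is '0', and for the remaining characters it is '1'.
I: derived state '1' in Taxon P only — an autapomorphy, so it tells us nothing about relationships among taxa.
II: derived state '1' in Taxon G and Taxon Y only — synapomorphy for {Taxon G, Taxon Y}.
III: derived state '0' in Taxon G, Taxon N, Taxon S, and Taxon Y only — synapomorphy for {Taxon G, Taxon N, Taxon S, Taxon Y}.
IV: derived state '0' in Taxon N and Taxon S only — synapomorphy for {Taxon N, Taxon S}.
V (derived state '1') is shared by all ingroup taxa — unites the whole ingroup.
Most parsimonious ingroup topology: (Taxon P,((Taxon Y,Taxon G),(Taxon S,Taxon N))).
Taxon G and Taxon S share a more recent common ancestor with each other than either does with Taxon P, so Taxon P is the least closely related of the three.

Taxon P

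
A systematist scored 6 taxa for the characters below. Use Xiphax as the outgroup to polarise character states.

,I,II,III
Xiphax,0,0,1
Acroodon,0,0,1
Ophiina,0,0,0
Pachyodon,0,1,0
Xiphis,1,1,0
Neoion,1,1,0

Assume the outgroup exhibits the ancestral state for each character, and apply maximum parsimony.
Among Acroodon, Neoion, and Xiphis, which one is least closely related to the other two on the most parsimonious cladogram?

Acroodon

Character polarity is set by the outgroup: the derived state is whichever differs from the outgroup's state, so for III the derived state is '0', and for the remaining characters it is '1'.
Only Neoion and Xiphis show the derived state '1' for I, supporting them as a clade.
II (derived state '1') is shared by Neoion, Pachyodon, and Xiphis — a synapomorphy uniting that clade.
III: derived state '0' in Neoion, Ophiina, Pachyodon, and Xiphis only — synapomorphy for {Neoion, Ophiina, Pachyodon, Xiphis}.
Most parsimonious ingroup topology: (Acroodon,(Ophiina,(Pachyodon,(Xiphis,Neoion)))).
Xiphis and Neoion share a more recent common ancestor with each other than either does with Acroodon, so Acroodon is the least closely related of the three.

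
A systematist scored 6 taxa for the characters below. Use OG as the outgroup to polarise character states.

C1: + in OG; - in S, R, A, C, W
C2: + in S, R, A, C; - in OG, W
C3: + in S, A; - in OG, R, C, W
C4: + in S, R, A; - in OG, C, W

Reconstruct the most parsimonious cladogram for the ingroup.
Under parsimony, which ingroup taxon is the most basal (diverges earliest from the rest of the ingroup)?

Character polarity is set by the outgroup: the derived state is whichever differs from the outgroup's state, so for C1 the derived state is '-', and for the remaining characters it is '+'.
C1 (derived state '-') is shared by all ingroup taxa — unites the whole ingroup.
C2: derived state '+' in A, C, R, and S only — synapomorphy for {A, C, R, S}.
Only A and S show the derived state '+' for C3, supporting them as a clade.
C4: derived state '+' in A, R, and S only — synapomorphy for {A, R, S}.
Most parsimonious ingroup topology: ((((S,A),R),C),W).
W is sister to the clade containing all other ingroup taxa, so it is the earliest-diverging (most basal) ingroup lineage.

W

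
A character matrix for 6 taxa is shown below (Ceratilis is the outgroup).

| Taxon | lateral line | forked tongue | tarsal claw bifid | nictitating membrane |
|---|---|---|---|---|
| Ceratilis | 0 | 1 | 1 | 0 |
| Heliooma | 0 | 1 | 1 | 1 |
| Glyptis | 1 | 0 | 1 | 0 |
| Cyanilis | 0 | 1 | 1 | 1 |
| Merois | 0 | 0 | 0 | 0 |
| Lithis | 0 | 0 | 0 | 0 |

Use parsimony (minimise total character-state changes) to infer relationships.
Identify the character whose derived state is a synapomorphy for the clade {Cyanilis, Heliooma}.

nictitating membrane

Character polarity is set by the outgroup: the derived state is whichever differs from the outgroup's state, so for forked tongue, tarsal claw bifid the derived state is '0', and for the remaining characters it is '1'.
lateral line (derived state '1') is unique to Glyptis (autapomorphy; uninformative for grouping).
Only Glyptis, Lithis, and Merois show the derived state '0' for forked tongue, supporting them as a clade.
tarsal claw bifid (derived state '0') is shared by Lithis and Merois — a synapomorphy uniting that clade.
nictitating membrane: derived state '1' in Cyanilis and Heliooma only — synapomorphy for {Cyanilis, Heliooma}.
Most parsimonious ingroup topology: ((Heliooma,Cyanilis),(Glyptis,(Merois,Lithis))).
The clade {Cyanilis, Heliooma} is supported by nictitating membrane: its derived state '1' occurs in exactly those taxa and in no other taxon (including the outgroup).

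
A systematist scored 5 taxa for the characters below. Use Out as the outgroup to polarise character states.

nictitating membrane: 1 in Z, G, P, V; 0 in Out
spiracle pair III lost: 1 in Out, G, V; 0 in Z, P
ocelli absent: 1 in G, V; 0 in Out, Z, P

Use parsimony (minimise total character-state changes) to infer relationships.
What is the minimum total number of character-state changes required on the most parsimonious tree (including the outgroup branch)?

Character polarity is set by the outgroup: the derived state is whichever differs from the outgroup's state, so for spiracle pair III lost the derived state is '0', and for the remaining characters it is '1'.
All ingroup taxa share the derived state '1' for nictitating membrane; it defines the ingroup but does not resolve relationships within it.
spiracle pair III lost (derived state '0') is shared by P and Z — a synapomorphy uniting that clade.
ocelli absent: derived state '1' in G and V only — synapomorphy for {G, V}.
Most parsimonious ingroup topology: ((Z,P),(G,V)).
Changes per character on this tree: nictitating membrane: 1; spiracle pair III lost: 1; ocelli absent: 1.
Total = 3.

3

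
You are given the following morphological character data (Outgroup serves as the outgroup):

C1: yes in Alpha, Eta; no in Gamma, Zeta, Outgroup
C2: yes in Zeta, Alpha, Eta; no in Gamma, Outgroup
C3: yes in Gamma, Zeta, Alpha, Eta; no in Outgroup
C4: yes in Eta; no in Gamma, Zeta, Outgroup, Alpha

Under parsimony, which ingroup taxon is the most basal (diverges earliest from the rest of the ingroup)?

Gamma

The outgroup has state 'no' for every character, so 'yes' is the derived state throughout.
C1: derived state 'yes' in Alpha and Eta only — synapomorphy for {Alpha, Eta}.
C2: derived state 'yes' in Alpha, Eta, and Zeta only — synapomorphy for {Alpha, Eta, Zeta}.
All ingroup taxa share the derived state 'yes' for C3; it defines the ingroup but does not resolve relationships within it.
C4 (derived state 'yes') is unique to Eta (autapomorphy; uninformative for grouping).
Most parsimonious ingroup topology: (Gamma,((Alpha,Eta),Zeta)).
Gamma is sister to the clade containing all other ingroup taxa, so it is the earliest-diverging (most basal) ingroup lineage.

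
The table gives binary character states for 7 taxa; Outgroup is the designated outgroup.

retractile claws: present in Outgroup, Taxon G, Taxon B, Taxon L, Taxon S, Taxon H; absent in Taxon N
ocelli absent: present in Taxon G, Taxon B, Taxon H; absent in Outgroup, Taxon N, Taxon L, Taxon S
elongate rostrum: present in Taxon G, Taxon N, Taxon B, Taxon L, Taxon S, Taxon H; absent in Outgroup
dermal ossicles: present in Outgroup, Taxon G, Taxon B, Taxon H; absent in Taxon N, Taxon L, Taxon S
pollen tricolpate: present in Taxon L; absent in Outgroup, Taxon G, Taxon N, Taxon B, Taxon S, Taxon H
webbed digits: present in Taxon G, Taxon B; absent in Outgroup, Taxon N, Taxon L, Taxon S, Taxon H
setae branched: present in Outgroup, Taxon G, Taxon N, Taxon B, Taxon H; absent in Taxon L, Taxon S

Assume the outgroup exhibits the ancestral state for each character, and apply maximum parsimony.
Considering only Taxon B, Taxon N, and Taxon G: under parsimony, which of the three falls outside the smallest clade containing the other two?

Taxon N

Character polarity is set by the outgroup: the derived state is whichever differs from the outgroup's state, so for retractile claws, dermal ossicles, setae branched the derived state is 'absent', and for the remaining characters it is 'present'.
retractile claws (derived state 'absent') is unique to Taxon N (autapomorphy; uninformative for grouping).
ocelli absent (derived state 'present') is shared by Taxon B, Taxon G, and Taxon H — a synapomorphy uniting that clade.
All ingroup taxa share the derived state 'present' for elongate rostrum; it defines the ingroup but does not resolve relationships within it.
Only Taxon L, Taxon N, and Taxon S show the derived state 'absent' for dermal ossicles, supporting them as a clade.
pollen tricolpate (derived state 'present') is unique to Taxon L (autapomorphy; uninformative for grouping).
webbed digits (derived state 'present') is shared by Taxon B and Taxon G — a synapomorphy uniting that clade.
setae branched: derived state 'absent' in Taxon L and Taxon S only — synapomorphy for {Taxon L, Taxon S}.
Most parsimonious ingroup topology: (((Taxon G,Taxon B),Taxon H),(Taxon N,(Taxon L,Taxon S))).
Taxon B and Taxon G share a more recent common ancestor with each other than either does with Taxon N, so Taxon N is the least closely related of the three.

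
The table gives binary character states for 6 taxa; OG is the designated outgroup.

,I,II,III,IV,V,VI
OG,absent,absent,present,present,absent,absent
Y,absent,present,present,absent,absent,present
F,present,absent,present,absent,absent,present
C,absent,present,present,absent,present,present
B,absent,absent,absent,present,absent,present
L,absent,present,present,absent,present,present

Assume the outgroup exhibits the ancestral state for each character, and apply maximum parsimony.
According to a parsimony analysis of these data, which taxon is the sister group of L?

Character polarity is set by the outgroup: the derived state is whichever differs from the outgroup's state, so for III, IV the derived state is 'absent', and for the remaining characters it is 'present'.
I: derived state 'present' in F only — an autapomorphy, so it tells us nothing about relationships among taxa.
Only C, L, and Y show the derived state 'present' for II, supporting them as a clade.
III (derived state 'absent') is unique to B (autapomorphy; uninformative for grouping).
Only C, F, L, and Y show the derived state 'absent' for IV, supporting them as a clade.
Only C and L show the derived state 'present' for V, supporting them as a clade.
VI (derived state 'present') is shared by all ingroup taxa — unites the whole ingroup.
Most parsimonious ingroup topology: (((Y,(C,L)),F),B).
L and C form a cherry on this tree, so they are sister taxa.

C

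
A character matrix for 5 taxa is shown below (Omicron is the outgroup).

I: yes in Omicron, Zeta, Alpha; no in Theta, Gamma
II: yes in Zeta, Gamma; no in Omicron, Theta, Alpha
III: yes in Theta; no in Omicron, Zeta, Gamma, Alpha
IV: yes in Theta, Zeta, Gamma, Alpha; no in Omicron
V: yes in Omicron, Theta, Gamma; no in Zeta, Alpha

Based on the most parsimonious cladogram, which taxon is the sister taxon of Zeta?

Character polarity is set by the outgroup: the derived state is whichever differs from the outgroup's state, so for I, V the derived state is 'no', and for the remaining characters it is 'yes'.
I (derived state 'no') is shared by Gamma and Theta — a synapomorphy uniting that clade.
II (state 'yes') occurs in Gamma and Zeta but conflicts with the nesting implied by the other characters — most parsimoniously interpreted as homoplasy.
III: derived state 'yes' in Theta only — an autapomorphy, so it tells us nothing about relationships among taxa.
IV (derived state 'yes') is shared by all ingroup taxa — unites the whole ingroup.
V: derived state 'no' in Alpha and Zeta only — synapomorphy for {Alpha, Zeta}.
Most parsimonious ingroup topology: ((Theta,Gamma),(Zeta,Alpha)).
Zeta and Alpha form a cherry on this tree, so they are sister taxa.

Alpha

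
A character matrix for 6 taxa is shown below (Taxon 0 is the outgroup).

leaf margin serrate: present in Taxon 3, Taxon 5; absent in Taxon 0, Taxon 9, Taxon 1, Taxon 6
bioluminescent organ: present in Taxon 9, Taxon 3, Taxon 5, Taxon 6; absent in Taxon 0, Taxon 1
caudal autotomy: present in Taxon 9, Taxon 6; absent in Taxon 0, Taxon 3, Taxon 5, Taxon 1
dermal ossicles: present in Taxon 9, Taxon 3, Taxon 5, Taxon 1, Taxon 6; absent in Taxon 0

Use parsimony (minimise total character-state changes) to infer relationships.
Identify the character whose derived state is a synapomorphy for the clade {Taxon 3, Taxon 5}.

The outgroup has state 'absent' for every character, so 'present' is the derived state throughout.
leaf margin serrate (derived state 'present') is shared by Taxon 3 and Taxon 5 — a synapomorphy uniting that clade.
bioluminescent organ (derived state 'present') is shared by Taxon 3, Taxon 5, Taxon 6, and Taxon 9 — a synapomorphy uniting that clade.
caudal autotomy: derived state 'present' in Taxon 6 and Taxon 9 only — synapomorphy for {Taxon 6, Taxon 9}.
dermal ossicles (derived state 'present') is shared by all ingroup taxa — unites the whole ingroup.
Most parsimonious ingroup topology: (((Taxon 9,Taxon 6),(Taxon 3,Taxon 5)),Taxon 1).
The clade {Taxon 3, Taxon 5} is supported by leaf margin serrate: its derived state 'present' occurs in exactly those taxa and in no other taxon (including the outgroup).

leaf margin serrate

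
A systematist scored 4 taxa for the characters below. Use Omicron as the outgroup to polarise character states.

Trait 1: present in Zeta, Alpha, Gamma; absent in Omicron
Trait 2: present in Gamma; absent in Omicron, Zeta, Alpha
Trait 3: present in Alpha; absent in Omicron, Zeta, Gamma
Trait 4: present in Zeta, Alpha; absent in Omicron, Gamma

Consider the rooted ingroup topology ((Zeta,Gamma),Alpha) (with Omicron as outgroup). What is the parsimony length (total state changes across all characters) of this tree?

Map each character onto ((Zeta,Gamma),Alpha) (rooted by Omicron) and count the minimum state changes it requires (Fitch parsimony):
Trait 1: 1; Trait 2: 1; Trait 3: 1; Trait 4: 2.
Total tree length = 5.

5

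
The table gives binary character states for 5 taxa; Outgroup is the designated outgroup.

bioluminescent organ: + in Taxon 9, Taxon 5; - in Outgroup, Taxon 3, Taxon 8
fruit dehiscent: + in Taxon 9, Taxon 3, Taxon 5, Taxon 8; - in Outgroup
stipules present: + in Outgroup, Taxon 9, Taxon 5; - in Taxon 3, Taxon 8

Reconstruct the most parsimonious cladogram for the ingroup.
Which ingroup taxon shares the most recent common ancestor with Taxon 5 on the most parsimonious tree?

Character polarity is set by the outgroup: the derived state is whichever differs from the outgroup's state, so for stipules present the derived state is '-', and for the remaining characters it is '+'.
bioluminescent organ: derived state '+' in Taxon 5 and Taxon 9 only — synapomorphy for {Taxon 5, Taxon 9}.
All ingroup taxa share the derived state '+' for fruit dehiscent; it defines the ingroup but does not resolve relationships within it.
stipules present (derived state '-') is shared by Taxon 3 and Taxon 8 — a synapomorphy uniting that clade.
Most parsimonious ingroup topology: ((Taxon 9,Taxon 5),(Taxon 3,Taxon 8)).
Taxon 5 and Taxon 9 form a cherry on this tree, so they are sister taxa.

Taxon 9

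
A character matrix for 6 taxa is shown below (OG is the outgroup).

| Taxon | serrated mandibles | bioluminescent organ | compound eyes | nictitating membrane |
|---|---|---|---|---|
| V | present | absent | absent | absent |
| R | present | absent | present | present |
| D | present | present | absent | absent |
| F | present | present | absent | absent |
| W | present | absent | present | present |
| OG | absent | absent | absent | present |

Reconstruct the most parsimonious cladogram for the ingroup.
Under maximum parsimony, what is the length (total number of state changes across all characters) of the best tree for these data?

4

Character polarity is set by the outgroup: the derived state is whichever differs from the outgroup's state, so for nictitating membrane the derived state is 'absent', and for the remaining characters it is 'present'.
serrated mandibles (derived state 'present') is shared by all ingroup taxa — unites the whole ingroup.
Only D and F show the derived state 'present' for bioluminescent organ, supporting them as a clade.
compound eyes (derived state 'present') is shared by R and W — a synapomorphy uniting that clade.
nictitating membrane: derived state 'absent' in D, F, and V only — synapomorphy for {D, F, V}.
Most parsimonious ingroup topology: (((F,D),V),(W,R)).
Changes per character on this tree: serrated mandibles: 1; bioluminescent organ: 1; compound eyes: 1; nictitating membrane: 1.
Total = 4.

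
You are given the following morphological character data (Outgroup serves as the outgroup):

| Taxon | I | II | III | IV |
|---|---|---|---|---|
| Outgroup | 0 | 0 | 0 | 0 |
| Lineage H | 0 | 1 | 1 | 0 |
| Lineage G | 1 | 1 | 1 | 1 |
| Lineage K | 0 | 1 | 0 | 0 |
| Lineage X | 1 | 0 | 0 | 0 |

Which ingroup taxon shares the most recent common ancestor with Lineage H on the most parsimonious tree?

Lineage G

The outgroup has state '0' for every character, so '1' is the derived state throughout.
I groups Lineage G and Lineage X, which is incompatible with the clades supported by the remaining characters; treating it as convergent (homoplasy) costs fewer steps than any alternative tree.
II: derived state '1' in Lineage G, Lineage H, and Lineage K only — synapomorphy for {Lineage G, Lineage H, Lineage K}.
Only Lineage G and Lineage H show the derived state '1' for III, supporting them as a clade.
IV (derived state '1') is unique to Lineage G (autapomorphy; uninformative for grouping).
Most parsimonious ingroup topology: (((Lineage H,Lineage G),Lineage K),Lineage X).
Lineage H and Lineage G form a cherry on this tree, so they are sister taxa.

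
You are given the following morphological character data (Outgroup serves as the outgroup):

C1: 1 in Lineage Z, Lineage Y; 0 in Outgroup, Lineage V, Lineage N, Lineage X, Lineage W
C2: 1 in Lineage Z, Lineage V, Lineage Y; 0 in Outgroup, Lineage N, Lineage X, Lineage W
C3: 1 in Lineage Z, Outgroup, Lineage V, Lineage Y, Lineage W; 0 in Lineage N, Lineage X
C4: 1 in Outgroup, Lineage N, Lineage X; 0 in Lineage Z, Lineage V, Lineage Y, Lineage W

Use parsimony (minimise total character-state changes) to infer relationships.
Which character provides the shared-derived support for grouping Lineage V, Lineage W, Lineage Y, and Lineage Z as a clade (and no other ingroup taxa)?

C4

Character polarity is set by the outgroup: the derived state is whichever differs from the outgroup's state, so for C3, C4 the derived state is '0', and for the remaining characters it is '1'.
Only Lineage Y and Lineage Z show the derived state '1' for C1, supporting them as a clade.
C2 (derived state '1') is shared by Lineage V, Lineage Y, and Lineage Z — a synapomorphy uniting that clade.
C3: derived state '0' in Lineage N and Lineage X only — synapomorphy for {Lineage N, Lineage X}.
Only Lineage V, Lineage W, Lineage Y, and Lineage Z show the derived state '0' for C4, supporting them as a clade.
Most parsimonious ingroup topology: ((Lineage W,((Lineage Y,Lineage Z),Lineage V)),(Lineage N,Lineage X)).
The clade {Lineage V, Lineage W, Lineage Y, Lineage Z} is supported by C4: its derived state '0' occurs in exactly those taxa and in no other taxon (including the outgroup).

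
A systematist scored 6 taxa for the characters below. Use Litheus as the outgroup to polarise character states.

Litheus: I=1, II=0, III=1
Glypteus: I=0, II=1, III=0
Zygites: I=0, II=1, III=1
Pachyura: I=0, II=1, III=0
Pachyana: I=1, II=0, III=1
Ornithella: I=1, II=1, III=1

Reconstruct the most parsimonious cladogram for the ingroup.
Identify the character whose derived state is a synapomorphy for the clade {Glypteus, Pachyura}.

Character polarity is set by the outgroup: the derived state is whichever differs from the outgroup's state, so for I, III the derived state is '0', and for the remaining characters it is '1'.
I (derived state '0') is shared by Glypteus, Pachyura, and Zygites — a synapomorphy uniting that clade.
Only Glypteus, Ornithella, Pachyura, and Zygites show the derived state '1' for II, supporting them as a clade.
III (derived state '0') is shared by Glypteus and Pachyura — a synapomorphy uniting that clade.
Most parsimonious ingroup topology: (((Zygites,(Glypteus,Pachyura)),Ornithella),Pachyana).
The clade {Glypteus, Pachyura} is supported by III: its derived state '0' occurs in exactly those taxa and in no other taxon (including the outgroup).

III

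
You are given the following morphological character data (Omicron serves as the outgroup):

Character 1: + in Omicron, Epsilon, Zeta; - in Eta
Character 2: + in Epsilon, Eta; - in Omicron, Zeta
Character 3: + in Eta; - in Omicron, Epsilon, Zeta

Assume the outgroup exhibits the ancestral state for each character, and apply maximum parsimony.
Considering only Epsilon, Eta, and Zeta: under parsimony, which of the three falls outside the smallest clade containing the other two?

Character polarity is set by the outgroup: the derived state is whichever differs from the outgroup's state, so for Character 1 the derived state is '-', and for the remaining characters it is '+'.
Character 1 (derived state '-') is unique to Eta (autapomorphy; uninformative for grouping).
Only Epsilon and Eta show the derived state '+' for Character 2, supporting them as a clade.
Character 3 (derived state '+') is unique to Eta (autapomorphy; uninformative for grouping).
Most parsimonious ingroup topology: ((Epsilon,Eta),Zeta).
Epsilon and Eta share a more recent common ancestor with each other than either does with Zeta, so Zeta is the least closely related of the three.

Zeta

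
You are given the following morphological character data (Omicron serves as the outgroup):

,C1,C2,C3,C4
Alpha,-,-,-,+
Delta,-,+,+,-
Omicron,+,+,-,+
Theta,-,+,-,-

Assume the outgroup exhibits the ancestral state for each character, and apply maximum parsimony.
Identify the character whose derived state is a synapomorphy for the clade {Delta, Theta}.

C4

Character polarity is set by the outgroup: the derived state is whichever differs from the outgroup's state, so for C1, C2, C4 the derived state is '-', and for the remaining characters it is '+'.
All ingroup taxa share the derived state '-' for C1; it defines the ingroup but does not resolve relationships within it.
C2 (derived state '-') is unique to Alpha (autapomorphy; uninformative for grouping).
C3: derived state '+' in Delta only — an autapomorphy, so it tells us nothing about relationships among taxa.
C4 (derived state '-') is shared by Delta and Theta — a synapomorphy uniting that clade.
Most parsimonious ingroup topology: ((Delta,Theta),Alpha).
The clade {Delta, Theta} is supported by C4: its derived state '-' occurs in exactly those taxa and in no other taxon (including the outgroup).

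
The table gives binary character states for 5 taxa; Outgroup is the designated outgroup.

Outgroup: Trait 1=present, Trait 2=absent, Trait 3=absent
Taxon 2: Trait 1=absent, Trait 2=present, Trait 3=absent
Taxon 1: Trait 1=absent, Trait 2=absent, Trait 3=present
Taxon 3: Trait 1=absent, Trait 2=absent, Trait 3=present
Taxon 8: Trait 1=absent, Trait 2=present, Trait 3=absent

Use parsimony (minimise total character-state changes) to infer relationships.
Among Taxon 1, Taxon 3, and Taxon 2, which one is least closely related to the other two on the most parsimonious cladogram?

Taxon 2

Character polarity is set by the outgroup: the derived state is whichever differs from the outgroup's state, so for Trait 1 the derived state is 'absent', and for the remaining characters it is 'present'.
Trait 1 (derived state 'absent') is shared by all ingroup taxa — unites the whole ingroup.
Only Taxon 2 and Taxon 8 show the derived state 'present' for Trait 2, supporting them as a clade.
Trait 3 (derived state 'present') is shared by Taxon 1 and Taxon 3 — a synapomorphy uniting that clade.
Most parsimonious ingroup topology: ((Taxon 2,Taxon 8),(Taxon 1,Taxon 3)).
Taxon 1 and Taxon 3 share a more recent common ancestor with each other than either does with Taxon 2, so Taxon 2 is the least closely related of the three.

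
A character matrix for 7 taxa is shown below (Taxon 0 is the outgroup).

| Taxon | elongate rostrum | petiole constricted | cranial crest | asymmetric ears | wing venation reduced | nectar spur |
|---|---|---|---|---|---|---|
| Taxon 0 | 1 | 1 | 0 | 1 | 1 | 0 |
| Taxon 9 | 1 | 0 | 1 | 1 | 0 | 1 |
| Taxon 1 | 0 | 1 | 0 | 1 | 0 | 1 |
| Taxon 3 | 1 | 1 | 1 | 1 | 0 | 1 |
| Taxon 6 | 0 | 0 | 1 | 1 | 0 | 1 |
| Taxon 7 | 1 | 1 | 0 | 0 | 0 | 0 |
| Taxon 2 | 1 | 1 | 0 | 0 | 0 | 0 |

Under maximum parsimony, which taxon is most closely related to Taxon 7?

Character polarity is set by the outgroup: the derived state is whichever differs from the outgroup's state, so for elongate rostrum, petiole constricted, asymmetric ears, wing venation reduced the derived state is '0', and for the remaining characters it is '1'.
elongate rostrum groups Taxon 1 and Taxon 6, which is incompatible with the clades supported by the remaining characters; treating it as convergent (homoplasy) costs fewer steps than any alternative tree.
Only Taxon 6 and Taxon 9 show the derived state '0' for petiole constricted, supporting them as a clade.
Only Taxon 3, Taxon 6, and Taxon 9 show the derived state '1' for cranial crest, supporting them as a clade.
asymmetric ears: derived state '0' in Taxon 2 and Taxon 7 only — synapomorphy for {Taxon 2, Taxon 7}.
wing venation reduced (derived state '0') is shared by all ingroup taxa — unites the whole ingroup.
nectar spur: derived state '1' in Taxon 1, Taxon 3, Taxon 6, and Taxon 9 only — synapomorphy for {Taxon 1, Taxon 3, Taxon 6, Taxon 9}.
Most parsimonious ingroup topology: ((((Taxon 9,Taxon 6),Taxon 3),Taxon 1),(Taxon 7,Taxon 2)).
Taxon 7 and Taxon 2 form a cherry on this tree, so they are sister taxa.

Taxon 2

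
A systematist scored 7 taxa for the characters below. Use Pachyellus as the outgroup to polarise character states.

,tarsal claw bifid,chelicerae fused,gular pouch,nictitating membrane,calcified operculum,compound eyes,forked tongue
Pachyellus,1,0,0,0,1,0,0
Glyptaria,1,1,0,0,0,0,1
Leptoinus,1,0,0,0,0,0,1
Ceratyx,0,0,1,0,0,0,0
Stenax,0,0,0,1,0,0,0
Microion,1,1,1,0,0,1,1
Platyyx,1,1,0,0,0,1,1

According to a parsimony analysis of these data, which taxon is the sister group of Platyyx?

Microion

Character polarity is set by the outgroup: the derived state is whichever differs from the outgroup's state, so for tarsal claw bifid, calcified operculum the derived state is '0', and for the remaining characters it is '1'.
tarsal claw bifid: derived state '0' in Ceratyx and Stenax only — synapomorphy for {Ceratyx, Stenax}.
chelicerae fused (derived state '1') is shared by Glyptaria, Microion, and Platyyx — a synapomorphy uniting that clade.
gular pouch (state '1') occurs in Ceratyx and Microion but conflicts with the nesting implied by the other characters — most parsimoniously interpreted as homoplasy.
nictitating membrane: derived state '1' in Stenax only — an autapomorphy, so it tells us nothing about relationships among taxa.
All ingroup taxa share the derived state '0' for calcified operculum; it defines the ingroup but does not resolve relationships within it.
compound eyes: derived state '1' in Microion and Platyyx only — synapomorphy for {Microion, Platyyx}.
forked tongue (derived state '1') is shared by Glyptaria, Leptoinus, Microion, and Platyyx — a synapomorphy uniting that clade.
Most parsimonious ingroup topology: (((Glyptaria,(Microion,Platyyx)),Leptoinus),(Ceratyx,Stenax)).
Platyyx and Microion form a cherry on this tree, so they are sister taxa.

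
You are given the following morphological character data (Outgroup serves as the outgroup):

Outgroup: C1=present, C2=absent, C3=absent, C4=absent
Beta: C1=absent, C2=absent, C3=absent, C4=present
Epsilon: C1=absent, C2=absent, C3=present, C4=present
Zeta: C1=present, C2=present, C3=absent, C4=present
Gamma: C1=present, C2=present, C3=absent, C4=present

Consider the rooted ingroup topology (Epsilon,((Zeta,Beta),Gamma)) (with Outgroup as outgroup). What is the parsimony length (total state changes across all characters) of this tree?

Map each character onto (Epsilon,((Zeta,Beta),Gamma)) (rooted by Outgroup) and count the minimum state changes it requires (Fitch parsimony):
C1: 2; C2: 2; C3: 1; C4: 1.
Total tree length = 6.

6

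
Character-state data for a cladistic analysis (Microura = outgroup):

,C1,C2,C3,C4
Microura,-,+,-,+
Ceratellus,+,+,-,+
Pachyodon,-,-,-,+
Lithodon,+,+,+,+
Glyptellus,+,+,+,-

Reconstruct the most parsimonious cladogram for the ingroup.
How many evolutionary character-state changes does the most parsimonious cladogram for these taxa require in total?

Character polarity is set by the outgroup: the derived state is whichever differs from the outgroup's state, so for C2, C4 the derived state is '-', and for the remaining characters it is '+'.
C1 (derived state '+') is shared by Ceratellus, Glyptellus, and Lithodon — a synapomorphy uniting that clade.
C2 (derived state '-') is unique to Pachyodon (autapomorphy; uninformative for grouping).
Only Glyptellus and Lithodon show the derived state '+' for C3, supporting them as a clade.
C4 (derived state '-') is unique to Glyptellus (autapomorphy; uninformative for grouping).
Most parsimonious ingroup topology: ((Ceratellus,(Lithodon,Glyptellus)),Pachyodon).
Changes per character on this tree: C1: 1; C2: 1; C3: 1; C4: 1.
Total = 4.

4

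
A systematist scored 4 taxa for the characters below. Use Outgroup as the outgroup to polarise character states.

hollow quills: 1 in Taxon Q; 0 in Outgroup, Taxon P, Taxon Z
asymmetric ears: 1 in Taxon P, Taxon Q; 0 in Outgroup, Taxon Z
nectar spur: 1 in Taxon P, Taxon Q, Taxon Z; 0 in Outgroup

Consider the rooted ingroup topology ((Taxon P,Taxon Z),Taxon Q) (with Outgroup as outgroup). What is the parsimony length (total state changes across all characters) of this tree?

4

Map each character onto ((Taxon P,Taxon Z),Taxon Q) (rooted by Outgroup) and count the minimum state changes it requires (Fitch parsimony):
hollow quills: 1; asymmetric ears: 2; nectar spur: 1.
Total tree length = 4.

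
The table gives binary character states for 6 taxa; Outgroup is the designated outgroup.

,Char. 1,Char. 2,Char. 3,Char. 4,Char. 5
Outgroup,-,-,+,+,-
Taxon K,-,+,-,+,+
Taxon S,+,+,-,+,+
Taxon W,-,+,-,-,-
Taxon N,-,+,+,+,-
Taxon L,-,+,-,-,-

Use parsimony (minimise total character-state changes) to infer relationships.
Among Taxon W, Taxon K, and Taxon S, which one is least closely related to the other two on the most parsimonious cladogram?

Character polarity is set by the outgroup: the derived state is whichever differs from the outgroup's state, so for Char. 3, Char. 4 the derived state is '-', and for the remaining characters it is '+'.
Char. 1: derived state '+' in Taxon S only — an autapomorphy, so it tells us nothing about relationships among taxa.
Char. 2 (derived state '+') is shared by all ingroup taxa — unites the whole ingroup.
Char. 3 (derived state '-') is shared by Taxon K, Taxon L, Taxon S, and Taxon W — a synapomorphy uniting that clade.
Char. 4: derived state '-' in Taxon L and Taxon W only — synapomorphy for {Taxon L, Taxon W}.
Char. 5: derived state '+' in Taxon K and Taxon S only — synapomorphy for {Taxon K, Taxon S}.
Most parsimonious ingroup topology: (((Taxon K,Taxon S),(Taxon W,Taxon L)),Taxon N).
Taxon S and Taxon K share a more recent common ancestor with each other than either does with Taxon W, so Taxon W is the least closely related of the three.

Taxon W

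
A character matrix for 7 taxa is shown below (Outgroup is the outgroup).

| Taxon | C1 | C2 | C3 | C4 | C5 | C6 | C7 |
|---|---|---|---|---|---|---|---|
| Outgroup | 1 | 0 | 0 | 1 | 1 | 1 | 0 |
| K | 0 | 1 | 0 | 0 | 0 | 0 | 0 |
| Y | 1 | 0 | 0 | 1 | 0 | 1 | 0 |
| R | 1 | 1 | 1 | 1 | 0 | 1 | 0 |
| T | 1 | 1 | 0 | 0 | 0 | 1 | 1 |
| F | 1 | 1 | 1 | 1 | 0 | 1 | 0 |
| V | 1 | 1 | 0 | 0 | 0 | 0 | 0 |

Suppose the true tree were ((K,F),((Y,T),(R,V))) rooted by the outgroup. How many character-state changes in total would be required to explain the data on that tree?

Map each character onto ((K,F),((Y,T),(R,V))) (rooted by Outgroup) and count the minimum state changes it requires (Fitch parsimony):
C1: 1; C2: 2; C3: 2; C4: 3; C5: 1; C6: 2; C7: 1.
Total tree length = 12.

12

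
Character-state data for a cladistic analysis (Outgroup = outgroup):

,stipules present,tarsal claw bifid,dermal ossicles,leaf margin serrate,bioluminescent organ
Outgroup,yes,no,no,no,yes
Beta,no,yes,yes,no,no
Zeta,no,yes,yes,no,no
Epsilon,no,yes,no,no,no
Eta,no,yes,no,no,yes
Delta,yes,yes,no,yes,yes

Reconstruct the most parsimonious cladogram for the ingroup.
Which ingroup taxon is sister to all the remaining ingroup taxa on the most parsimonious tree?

Character polarity is set by the outgroup: the derived state is whichever differs from the outgroup's state, so for stipules present, bioluminescent organ the derived state is 'no', and for the remaining characters it is 'yes'.
Only Beta, Epsilon, Eta, and Zeta show the derived state 'no' for stipules present, supporting them as a clade.
All ingroup taxa share the derived state 'yes' for tarsal claw bifid; it defines the ingroup but does not resolve relationships within it.
dermal ossicles (derived state 'yes') is shared by Beta and Zeta — a synapomorphy uniting that clade.
leaf margin serrate (derived state 'yes') is unique to Delta (autapomorphy; uninformative for grouping).
bioluminescent organ (derived state 'no') is shared by Beta, Epsilon, and Zeta — a synapomorphy uniting that clade.
Most parsimonious ingroup topology: ((((Beta,Zeta),Epsilon),Eta),Delta).
Delta is sister to the clade containing all other ingroup taxa, so it is the earliest-diverging (most basal) ingroup lineage.

Delta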